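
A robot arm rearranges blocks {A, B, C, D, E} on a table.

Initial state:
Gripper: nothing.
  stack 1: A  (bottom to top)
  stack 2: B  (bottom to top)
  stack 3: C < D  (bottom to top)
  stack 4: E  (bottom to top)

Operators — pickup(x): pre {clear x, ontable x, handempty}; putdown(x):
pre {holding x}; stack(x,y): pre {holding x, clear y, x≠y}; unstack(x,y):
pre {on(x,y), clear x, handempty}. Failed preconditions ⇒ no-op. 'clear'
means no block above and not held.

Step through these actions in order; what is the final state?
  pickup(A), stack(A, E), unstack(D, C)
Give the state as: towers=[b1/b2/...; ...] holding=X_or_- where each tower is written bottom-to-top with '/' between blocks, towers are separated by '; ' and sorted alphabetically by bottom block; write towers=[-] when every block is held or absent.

towers=[B; C; E/A] holding=D

step 1 (pickup(A)): towers=[B; C/D; E] holding=A
step 2 (stack(A, E)): towers=[B; C/D; E/A] holding=-
step 3 (unstack(D, C)): towers=[B; C; E/A] holding=D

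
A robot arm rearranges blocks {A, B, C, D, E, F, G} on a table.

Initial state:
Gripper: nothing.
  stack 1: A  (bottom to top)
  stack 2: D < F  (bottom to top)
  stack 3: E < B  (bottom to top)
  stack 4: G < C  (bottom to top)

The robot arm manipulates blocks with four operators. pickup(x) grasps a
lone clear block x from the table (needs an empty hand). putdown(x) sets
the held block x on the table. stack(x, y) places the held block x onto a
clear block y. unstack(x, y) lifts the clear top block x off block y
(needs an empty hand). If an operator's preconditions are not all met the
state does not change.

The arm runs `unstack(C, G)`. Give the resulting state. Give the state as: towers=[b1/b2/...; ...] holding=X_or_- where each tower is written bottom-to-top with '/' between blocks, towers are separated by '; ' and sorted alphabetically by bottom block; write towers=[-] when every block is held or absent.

before: towers=[A; D/F; E/B; G/C] holding=-
pre[unstack(C, G)]: on(C,G) yes, clear(C) yes, handempty yes
all met → apply unstack(C, G)
after:  towers=[A; D/F; E/B; G] holding=C

towers=[A; D/F; E/B; G] holding=C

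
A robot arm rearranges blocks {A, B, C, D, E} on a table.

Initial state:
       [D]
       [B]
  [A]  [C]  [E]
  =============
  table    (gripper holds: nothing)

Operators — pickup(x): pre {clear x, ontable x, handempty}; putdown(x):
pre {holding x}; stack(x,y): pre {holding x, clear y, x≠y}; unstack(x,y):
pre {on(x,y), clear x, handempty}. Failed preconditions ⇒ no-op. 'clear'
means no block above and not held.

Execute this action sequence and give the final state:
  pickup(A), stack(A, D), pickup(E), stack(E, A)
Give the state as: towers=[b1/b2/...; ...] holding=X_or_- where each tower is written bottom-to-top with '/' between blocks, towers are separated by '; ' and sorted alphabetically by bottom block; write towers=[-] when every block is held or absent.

step 1 (pickup(A)): towers=[C/B/D; E] holding=A
step 2 (stack(A, D)): towers=[C/B/D/A; E] holding=-
step 3 (pickup(E)): towers=[C/B/D/A] holding=E
step 4 (stack(E, A)): towers=[C/B/D/A/E] holding=-

towers=[C/B/D/A/E] holding=-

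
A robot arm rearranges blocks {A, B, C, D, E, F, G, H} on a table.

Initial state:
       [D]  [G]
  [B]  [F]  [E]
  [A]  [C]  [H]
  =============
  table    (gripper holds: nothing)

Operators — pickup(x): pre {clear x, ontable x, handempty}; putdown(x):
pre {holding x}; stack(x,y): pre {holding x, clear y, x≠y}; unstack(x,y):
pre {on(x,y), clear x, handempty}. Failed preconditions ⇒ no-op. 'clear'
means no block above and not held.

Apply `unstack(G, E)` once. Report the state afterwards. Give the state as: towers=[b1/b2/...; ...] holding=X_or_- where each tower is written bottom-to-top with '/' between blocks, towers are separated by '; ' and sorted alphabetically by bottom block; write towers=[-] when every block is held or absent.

towers=[A/B; C/F/D; H/E] holding=G

before: towers=[A/B; C/F/D; H/E/G] holding=-
pre[unstack(G, E)]: on(G,E) ✓, clear(G) ✓, handempty ✓
all met → apply unstack(G, E)
after:  towers=[A/B; C/F/D; H/E] holding=G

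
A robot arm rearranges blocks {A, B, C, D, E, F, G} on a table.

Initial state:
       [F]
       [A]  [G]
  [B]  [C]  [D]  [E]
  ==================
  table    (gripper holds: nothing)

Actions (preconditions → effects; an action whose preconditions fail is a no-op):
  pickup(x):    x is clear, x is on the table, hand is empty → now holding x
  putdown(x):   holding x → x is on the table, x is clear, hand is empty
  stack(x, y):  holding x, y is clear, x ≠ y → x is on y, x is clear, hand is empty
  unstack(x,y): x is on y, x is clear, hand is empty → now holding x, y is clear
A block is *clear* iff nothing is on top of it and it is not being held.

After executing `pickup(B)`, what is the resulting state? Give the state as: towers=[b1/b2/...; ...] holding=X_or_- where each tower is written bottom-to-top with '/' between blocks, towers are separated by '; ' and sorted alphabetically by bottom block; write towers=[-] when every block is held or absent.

towers=[C/A/F; D/G; E] holding=B

before: towers=[B; C/A/F; D/G; E] holding=-
pre[pickup(B)]: clear(B) yes, ontable(B) yes, handempty yes
all met → apply pickup(B)
after:  towers=[C/A/F; D/G; E] holding=B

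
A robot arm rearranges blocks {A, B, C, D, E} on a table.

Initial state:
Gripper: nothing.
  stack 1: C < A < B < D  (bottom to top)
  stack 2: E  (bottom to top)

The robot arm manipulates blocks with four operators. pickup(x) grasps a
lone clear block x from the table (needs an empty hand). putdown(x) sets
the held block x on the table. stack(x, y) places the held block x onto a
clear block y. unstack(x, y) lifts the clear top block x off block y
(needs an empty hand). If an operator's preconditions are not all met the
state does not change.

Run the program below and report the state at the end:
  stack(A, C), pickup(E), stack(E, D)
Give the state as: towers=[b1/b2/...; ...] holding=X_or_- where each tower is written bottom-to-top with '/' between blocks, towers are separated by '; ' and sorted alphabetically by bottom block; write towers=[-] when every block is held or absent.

towers=[C/A/B/D/E] holding=-

step 1 (stack(A, C)) [no-op]: towers=[C/A/B/D; E] holding=-
step 2 (pickup(E)): towers=[C/A/B/D] holding=E
step 3 (stack(E, D)): towers=[C/A/B/D/E] holding=-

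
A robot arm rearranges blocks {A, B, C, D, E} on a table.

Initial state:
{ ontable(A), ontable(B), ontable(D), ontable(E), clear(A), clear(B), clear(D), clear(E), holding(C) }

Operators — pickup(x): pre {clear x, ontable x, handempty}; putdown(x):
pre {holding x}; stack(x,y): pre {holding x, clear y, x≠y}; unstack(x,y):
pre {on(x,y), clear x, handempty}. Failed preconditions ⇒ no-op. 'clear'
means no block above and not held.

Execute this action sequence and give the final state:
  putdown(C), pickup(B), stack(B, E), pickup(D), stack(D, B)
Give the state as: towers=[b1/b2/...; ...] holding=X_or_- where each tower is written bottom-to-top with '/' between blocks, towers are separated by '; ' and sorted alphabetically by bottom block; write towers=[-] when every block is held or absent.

towers=[A; C; E/B/D] holding=-

step 1 (putdown(C)): towers=[A; B; C; D; E] holding=-
step 2 (pickup(B)): towers=[A; C; D; E] holding=B
step 3 (stack(B, E)): towers=[A; C; D; E/B] holding=-
step 4 (pickup(D)): towers=[A; C; E/B] holding=D
step 5 (stack(D, B)): towers=[A; C; E/B/D] holding=-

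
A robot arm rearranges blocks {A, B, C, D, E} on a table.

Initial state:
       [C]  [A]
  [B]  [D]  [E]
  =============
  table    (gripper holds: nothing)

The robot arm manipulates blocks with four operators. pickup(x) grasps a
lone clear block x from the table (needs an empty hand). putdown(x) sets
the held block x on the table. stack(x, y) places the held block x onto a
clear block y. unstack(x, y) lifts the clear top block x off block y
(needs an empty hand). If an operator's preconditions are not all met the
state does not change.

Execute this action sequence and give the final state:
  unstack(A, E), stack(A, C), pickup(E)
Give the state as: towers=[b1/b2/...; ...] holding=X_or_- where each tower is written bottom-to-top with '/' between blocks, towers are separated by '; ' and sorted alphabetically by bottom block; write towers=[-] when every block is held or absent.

step 1 (unstack(A, E)): towers=[B; D/C; E] holding=A
step 2 (stack(A, C)): towers=[B; D/C/A; E] holding=-
step 3 (pickup(E)): towers=[B; D/C/A] holding=E

towers=[B; D/C/A] holding=E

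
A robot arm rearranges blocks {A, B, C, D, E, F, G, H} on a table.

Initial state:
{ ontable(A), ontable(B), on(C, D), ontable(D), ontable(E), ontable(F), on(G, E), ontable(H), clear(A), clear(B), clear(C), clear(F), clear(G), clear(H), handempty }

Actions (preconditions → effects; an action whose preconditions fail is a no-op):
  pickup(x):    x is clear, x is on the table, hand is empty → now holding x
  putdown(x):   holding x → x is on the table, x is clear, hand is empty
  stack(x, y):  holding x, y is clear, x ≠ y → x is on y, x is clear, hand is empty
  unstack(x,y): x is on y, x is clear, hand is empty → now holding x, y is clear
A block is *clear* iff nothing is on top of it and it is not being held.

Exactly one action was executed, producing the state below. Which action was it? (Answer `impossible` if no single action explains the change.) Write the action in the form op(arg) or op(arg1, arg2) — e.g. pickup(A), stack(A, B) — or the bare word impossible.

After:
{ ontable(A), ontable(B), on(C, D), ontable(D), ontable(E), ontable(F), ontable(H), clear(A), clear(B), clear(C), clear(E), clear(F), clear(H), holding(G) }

target: towers=[A; B; D/C; E; F; H] holding=G
     unstack(G, E) → towers=[A; B; D/C; E; F; H] holding=G  ← match
         pickup(A) → towers=[B; D/C; E/G; F; H] holding=A
         pickup(H) → towers=[A; B; D/C; E/G; F] holding=H
         pickup(B) → towers=[A; D/C; E/G; F; H] holding=B
         pickup(F) → towers=[A; B; D/C; E/G; H] holding=F
     unstack(C, D) → towers=[A; B; D; E/G; F; H] holding=C

unstack(G, E)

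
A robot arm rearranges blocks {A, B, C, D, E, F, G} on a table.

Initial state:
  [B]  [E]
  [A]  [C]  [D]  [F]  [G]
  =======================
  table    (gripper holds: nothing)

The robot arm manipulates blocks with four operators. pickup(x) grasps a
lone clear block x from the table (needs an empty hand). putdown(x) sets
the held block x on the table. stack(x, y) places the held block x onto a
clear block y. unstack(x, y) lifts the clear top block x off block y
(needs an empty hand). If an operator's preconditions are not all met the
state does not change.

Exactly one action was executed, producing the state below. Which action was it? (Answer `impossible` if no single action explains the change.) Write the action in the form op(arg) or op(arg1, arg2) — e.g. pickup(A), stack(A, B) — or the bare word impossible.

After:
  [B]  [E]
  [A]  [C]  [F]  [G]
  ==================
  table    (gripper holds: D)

pickup(D)

target: towers=[A/B; C/E; F; G] holding=D
     unstack(B, A) → towers=[A; C/E; D; F; G] holding=B
         pickup(F) → towers=[A/B; C/E; D; G] holding=F
         pickup(G) → towers=[A/B; C/E; D; F] holding=G
         pickup(D) → towers=[A/B; C/E; F; G] holding=D  ← match
     unstack(E, C) → towers=[A/B; C; D; F; G] holding=E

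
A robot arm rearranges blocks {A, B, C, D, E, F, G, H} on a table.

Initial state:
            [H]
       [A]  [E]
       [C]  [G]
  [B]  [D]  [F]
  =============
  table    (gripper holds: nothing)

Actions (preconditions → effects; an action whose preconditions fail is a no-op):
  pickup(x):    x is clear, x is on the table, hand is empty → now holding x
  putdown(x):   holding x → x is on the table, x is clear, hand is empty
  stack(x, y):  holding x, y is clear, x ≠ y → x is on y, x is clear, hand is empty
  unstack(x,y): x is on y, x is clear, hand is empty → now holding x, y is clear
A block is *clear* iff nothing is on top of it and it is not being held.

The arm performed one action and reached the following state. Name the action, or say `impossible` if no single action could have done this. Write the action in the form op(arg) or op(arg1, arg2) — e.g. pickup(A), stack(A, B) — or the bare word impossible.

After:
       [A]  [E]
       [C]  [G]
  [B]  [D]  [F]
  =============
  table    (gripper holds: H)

unstack(H, E)

target: towers=[B; D/C/A; F/G/E] holding=H
     unstack(A, C) → towers=[B; D/C; F/G/E/H] holding=A
     unstack(H, E) → towers=[B; D/C/A; F/G/E] holding=H  ← match
         pickup(B) → towers=[D/C/A; F/G/E/H] holding=B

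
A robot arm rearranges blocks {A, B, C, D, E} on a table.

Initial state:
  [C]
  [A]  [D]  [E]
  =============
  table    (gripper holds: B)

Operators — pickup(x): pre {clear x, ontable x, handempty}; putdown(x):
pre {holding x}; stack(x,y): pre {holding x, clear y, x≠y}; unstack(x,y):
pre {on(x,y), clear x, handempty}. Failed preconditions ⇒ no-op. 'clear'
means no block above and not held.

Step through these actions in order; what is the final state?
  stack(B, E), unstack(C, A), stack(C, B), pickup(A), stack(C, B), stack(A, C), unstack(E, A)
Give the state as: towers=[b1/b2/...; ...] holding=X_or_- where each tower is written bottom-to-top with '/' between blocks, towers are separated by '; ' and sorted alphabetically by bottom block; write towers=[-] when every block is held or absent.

step 1 (stack(B, E)): towers=[A/C; D; E/B] holding=-
step 2 (unstack(C, A)): towers=[A; D; E/B] holding=C
step 3 (stack(C, B)): towers=[A; D; E/B/C] holding=-
step 4 (pickup(A)): towers=[D; E/B/C] holding=A
step 5 (stack(C, B)) [no-op]: towers=[D; E/B/C] holding=A
step 6 (stack(A, C)): towers=[D; E/B/C/A] holding=-
step 7 (unstack(E, A)) [no-op]: towers=[D; E/B/C/A] holding=-

towers=[D; E/B/C/A] holding=-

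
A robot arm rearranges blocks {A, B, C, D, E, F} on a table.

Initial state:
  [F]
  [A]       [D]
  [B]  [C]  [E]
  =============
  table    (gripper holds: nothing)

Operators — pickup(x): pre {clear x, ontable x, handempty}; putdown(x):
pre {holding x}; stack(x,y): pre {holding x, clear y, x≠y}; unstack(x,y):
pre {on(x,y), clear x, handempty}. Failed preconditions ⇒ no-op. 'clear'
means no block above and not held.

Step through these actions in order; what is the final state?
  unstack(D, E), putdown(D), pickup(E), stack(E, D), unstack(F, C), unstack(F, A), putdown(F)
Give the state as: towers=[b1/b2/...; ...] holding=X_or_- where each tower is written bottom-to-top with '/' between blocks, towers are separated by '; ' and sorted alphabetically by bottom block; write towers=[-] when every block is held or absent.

towers=[B/A; C; D/E; F] holding=-

step 1 (unstack(D, E)): towers=[B/A/F; C; E] holding=D
step 2 (putdown(D)): towers=[B/A/F; C; D; E] holding=-
step 3 (pickup(E)): towers=[B/A/F; C; D] holding=E
step 4 (stack(E, D)): towers=[B/A/F; C; D/E] holding=-
step 5 (unstack(F, C)) [no-op]: towers=[B/A/F; C; D/E] holding=-
step 6 (unstack(F, A)): towers=[B/A; C; D/E] holding=F
step 7 (putdown(F)): towers=[B/A; C; D/E; F] holding=-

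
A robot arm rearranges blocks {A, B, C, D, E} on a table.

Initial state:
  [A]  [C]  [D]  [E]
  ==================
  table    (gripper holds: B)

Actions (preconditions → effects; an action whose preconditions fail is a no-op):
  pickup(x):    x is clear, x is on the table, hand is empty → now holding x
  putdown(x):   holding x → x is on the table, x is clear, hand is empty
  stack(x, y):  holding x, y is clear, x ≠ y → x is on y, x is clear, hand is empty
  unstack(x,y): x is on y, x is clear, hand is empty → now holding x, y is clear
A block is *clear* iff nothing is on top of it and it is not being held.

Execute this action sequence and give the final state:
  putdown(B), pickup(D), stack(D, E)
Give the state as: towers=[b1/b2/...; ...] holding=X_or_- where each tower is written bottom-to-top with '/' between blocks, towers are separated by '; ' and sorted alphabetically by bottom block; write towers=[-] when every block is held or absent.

step 1 (putdown(B)): towers=[A; B; C; D; E] holding=-
step 2 (pickup(D)): towers=[A; B; C; E] holding=D
step 3 (stack(D, E)): towers=[A; B; C; E/D] holding=-

towers=[A; B; C; E/D] holding=-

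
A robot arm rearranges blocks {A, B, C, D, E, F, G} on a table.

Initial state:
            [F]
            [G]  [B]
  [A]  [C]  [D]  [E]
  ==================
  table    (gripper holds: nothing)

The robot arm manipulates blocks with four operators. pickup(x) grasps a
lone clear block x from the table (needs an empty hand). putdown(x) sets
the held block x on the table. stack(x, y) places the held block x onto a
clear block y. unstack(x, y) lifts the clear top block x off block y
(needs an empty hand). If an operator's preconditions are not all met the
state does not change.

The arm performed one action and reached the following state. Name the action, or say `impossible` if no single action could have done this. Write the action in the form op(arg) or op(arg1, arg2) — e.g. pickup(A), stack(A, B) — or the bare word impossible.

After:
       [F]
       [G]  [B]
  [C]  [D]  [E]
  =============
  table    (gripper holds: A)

target: towers=[C; D/G/F; E/B] holding=A
     unstack(B, E) → towers=[A; C; D/G/F; E] holding=B
     unstack(F, G) → towers=[A; C; D/G; E/B] holding=F
         pickup(A) → towers=[C; D/G/F; E/B] holding=A  ← match
         pickup(C) → towers=[A; D/G/F; E/B] holding=C

pickup(A)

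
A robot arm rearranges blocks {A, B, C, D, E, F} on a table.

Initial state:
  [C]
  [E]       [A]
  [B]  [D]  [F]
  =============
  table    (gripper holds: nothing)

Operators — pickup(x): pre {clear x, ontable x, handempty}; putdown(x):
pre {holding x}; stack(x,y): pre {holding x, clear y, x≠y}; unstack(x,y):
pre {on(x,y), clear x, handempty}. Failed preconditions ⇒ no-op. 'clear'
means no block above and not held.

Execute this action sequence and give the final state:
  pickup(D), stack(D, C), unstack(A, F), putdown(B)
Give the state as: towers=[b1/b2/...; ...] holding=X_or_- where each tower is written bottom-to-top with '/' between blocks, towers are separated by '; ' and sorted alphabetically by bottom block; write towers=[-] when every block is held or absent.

towers=[B/E/C/D; F] holding=A

step 1 (pickup(D)): towers=[B/E/C; F/A] holding=D
step 2 (stack(D, C)): towers=[B/E/C/D; F/A] holding=-
step 3 (unstack(A, F)): towers=[B/E/C/D; F] holding=A
step 4 (putdown(B)) [no-op]: towers=[B/E/C/D; F] holding=A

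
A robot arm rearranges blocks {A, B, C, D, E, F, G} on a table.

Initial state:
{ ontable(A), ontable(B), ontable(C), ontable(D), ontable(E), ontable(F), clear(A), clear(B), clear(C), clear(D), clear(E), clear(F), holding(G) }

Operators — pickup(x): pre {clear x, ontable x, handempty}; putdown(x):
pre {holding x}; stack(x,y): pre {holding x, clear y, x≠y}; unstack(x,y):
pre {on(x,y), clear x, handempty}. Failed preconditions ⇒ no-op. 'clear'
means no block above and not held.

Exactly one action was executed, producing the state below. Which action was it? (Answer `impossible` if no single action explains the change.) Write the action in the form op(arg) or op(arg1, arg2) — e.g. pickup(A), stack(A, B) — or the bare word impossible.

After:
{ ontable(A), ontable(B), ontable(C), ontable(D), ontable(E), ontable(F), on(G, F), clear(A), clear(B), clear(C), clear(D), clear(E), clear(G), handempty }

target: towers=[A; B; C; D; E; F/G] holding=-
        putdown(G) → towers=[A; B; C; D; E; F; G] holding=-
       stack(G, B) → towers=[A; B/G; C; D; E; F] holding=-
       stack(G, F) → towers=[A; B; C; D; E; F/G] holding=-  ← match
       stack(G, D) → towers=[A; B; C; D/G; E; F] holding=-
       stack(G, A) → towers=[A/G; B; C; D; E; F] holding=-
       stack(G, E) → towers=[A; B; C; D; E/G; F] holding=-
       stack(G, C) → towers=[A; B; C/G; D; E; F] holding=-

stack(G, F)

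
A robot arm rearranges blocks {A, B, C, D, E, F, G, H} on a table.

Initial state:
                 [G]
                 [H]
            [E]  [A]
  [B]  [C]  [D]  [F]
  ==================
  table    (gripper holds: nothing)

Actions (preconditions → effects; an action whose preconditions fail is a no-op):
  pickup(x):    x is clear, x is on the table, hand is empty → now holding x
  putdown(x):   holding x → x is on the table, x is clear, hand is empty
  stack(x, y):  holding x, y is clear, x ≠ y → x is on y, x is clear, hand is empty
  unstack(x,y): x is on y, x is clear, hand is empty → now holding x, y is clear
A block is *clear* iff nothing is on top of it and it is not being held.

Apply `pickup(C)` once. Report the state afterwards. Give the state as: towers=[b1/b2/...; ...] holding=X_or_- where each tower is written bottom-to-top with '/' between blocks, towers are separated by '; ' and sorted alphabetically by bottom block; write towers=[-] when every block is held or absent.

towers=[B; D/E; F/A/H/G] holding=C

before: towers=[B; C; D/E; F/A/H/G] holding=-
pre[pickup(C)]: clear(C) yes, ontable(C) yes, handempty yes
all met → apply pickup(C)
after:  towers=[B; D/E; F/A/H/G] holding=C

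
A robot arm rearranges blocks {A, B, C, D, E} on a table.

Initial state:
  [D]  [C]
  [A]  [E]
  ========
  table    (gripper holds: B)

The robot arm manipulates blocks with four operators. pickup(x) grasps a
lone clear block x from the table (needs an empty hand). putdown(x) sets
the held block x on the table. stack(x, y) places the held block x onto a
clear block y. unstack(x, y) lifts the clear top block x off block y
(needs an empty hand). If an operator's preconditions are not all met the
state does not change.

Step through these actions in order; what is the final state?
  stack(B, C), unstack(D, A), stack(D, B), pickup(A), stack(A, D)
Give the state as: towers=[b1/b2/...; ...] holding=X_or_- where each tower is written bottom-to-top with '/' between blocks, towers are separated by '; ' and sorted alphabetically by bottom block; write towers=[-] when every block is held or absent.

step 1 (stack(B, C)): towers=[A/D; E/C/B] holding=-
step 2 (unstack(D, A)): towers=[A; E/C/B] holding=D
step 3 (stack(D, B)): towers=[A; E/C/B/D] holding=-
step 4 (pickup(A)): towers=[E/C/B/D] holding=A
step 5 (stack(A, D)): towers=[E/C/B/D/A] holding=-

towers=[E/C/B/D/A] holding=-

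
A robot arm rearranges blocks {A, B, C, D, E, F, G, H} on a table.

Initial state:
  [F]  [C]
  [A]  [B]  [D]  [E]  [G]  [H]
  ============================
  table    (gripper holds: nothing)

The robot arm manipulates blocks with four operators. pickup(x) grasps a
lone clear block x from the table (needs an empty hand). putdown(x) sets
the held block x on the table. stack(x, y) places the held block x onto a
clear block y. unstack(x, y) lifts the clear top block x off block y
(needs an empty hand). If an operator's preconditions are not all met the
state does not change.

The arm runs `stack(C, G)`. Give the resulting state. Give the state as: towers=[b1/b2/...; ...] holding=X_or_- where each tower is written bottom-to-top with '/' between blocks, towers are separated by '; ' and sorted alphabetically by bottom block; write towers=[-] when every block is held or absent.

before: towers=[A/F; B/C; D; E; G; H] holding=-
pre[stack(C, G)]: holding(C) ✗, clear(G) ✓, C≠G ✓
holding(C) unmet → stack(C, G) is a no-op
after:  towers=[A/F; B/C; D; E; G; H] holding=-

towers=[A/F; B/C; D; E; G; H] holding=-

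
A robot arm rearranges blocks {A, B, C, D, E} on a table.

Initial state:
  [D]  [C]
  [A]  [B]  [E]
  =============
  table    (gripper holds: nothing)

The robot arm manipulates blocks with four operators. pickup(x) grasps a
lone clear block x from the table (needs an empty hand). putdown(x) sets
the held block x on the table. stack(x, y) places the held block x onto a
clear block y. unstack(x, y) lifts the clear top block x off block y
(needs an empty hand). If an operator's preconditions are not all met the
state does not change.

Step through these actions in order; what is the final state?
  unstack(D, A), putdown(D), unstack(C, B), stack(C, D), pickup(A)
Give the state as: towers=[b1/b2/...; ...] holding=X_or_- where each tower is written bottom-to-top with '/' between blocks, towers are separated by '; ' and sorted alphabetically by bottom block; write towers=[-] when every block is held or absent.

towers=[B; D/C; E] holding=A

step 1 (unstack(D, A)): towers=[A; B/C; E] holding=D
step 2 (putdown(D)): towers=[A; B/C; D; E] holding=-
step 3 (unstack(C, B)): towers=[A; B; D; E] holding=C
step 4 (stack(C, D)): towers=[A; B; D/C; E] holding=-
step 5 (pickup(A)): towers=[B; D/C; E] holding=A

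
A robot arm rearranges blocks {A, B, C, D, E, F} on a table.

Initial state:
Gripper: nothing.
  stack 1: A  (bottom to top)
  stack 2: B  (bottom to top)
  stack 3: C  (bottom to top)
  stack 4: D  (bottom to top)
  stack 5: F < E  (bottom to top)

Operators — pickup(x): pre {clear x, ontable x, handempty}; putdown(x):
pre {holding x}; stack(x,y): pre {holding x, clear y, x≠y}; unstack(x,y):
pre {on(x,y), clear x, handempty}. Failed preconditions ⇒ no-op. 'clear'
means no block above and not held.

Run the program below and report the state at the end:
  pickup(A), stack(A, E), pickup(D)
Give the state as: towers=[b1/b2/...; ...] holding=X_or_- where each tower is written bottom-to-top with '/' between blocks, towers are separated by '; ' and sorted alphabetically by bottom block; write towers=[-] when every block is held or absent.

towers=[B; C; F/E/A] holding=D

step 1 (pickup(A)): towers=[B; C; D; F/E] holding=A
step 2 (stack(A, E)): towers=[B; C; D; F/E/A] holding=-
step 3 (pickup(D)): towers=[B; C; F/E/A] holding=D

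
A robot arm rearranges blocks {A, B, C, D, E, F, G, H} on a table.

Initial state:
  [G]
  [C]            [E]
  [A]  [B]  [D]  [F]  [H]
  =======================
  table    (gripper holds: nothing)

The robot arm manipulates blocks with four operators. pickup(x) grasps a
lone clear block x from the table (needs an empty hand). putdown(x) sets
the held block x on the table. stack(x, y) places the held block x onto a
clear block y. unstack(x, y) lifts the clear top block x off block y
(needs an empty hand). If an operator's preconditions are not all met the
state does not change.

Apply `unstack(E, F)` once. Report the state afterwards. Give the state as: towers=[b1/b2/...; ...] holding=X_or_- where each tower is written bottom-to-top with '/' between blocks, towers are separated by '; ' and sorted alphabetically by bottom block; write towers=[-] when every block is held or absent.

towers=[A/C/G; B; D; F; H] holding=E

before: towers=[A/C/G; B; D; F/E; H] holding=-
pre[unstack(E, F)]: on(E,F) ✓, clear(E) ✓, handempty ✓
all met → apply unstack(E, F)
after:  towers=[A/C/G; B; D; F; H] holding=E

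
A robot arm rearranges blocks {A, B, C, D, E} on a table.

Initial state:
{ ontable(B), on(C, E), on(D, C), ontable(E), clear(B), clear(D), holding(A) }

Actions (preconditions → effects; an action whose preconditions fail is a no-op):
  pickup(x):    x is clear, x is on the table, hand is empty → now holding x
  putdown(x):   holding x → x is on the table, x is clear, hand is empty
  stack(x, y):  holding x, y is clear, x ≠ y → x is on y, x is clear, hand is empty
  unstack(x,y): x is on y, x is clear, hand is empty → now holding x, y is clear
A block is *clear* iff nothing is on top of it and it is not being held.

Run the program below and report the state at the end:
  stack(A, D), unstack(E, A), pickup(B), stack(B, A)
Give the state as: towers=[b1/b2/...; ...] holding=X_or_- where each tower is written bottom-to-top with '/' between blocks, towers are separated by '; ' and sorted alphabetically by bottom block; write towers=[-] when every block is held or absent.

towers=[E/C/D/A/B] holding=-

step 1 (stack(A, D)): towers=[B; E/C/D/A] holding=-
step 2 (unstack(E, A)) [no-op]: towers=[B; E/C/D/A] holding=-
step 3 (pickup(B)): towers=[E/C/D/A] holding=B
step 4 (stack(B, A)): towers=[E/C/D/A/B] holding=-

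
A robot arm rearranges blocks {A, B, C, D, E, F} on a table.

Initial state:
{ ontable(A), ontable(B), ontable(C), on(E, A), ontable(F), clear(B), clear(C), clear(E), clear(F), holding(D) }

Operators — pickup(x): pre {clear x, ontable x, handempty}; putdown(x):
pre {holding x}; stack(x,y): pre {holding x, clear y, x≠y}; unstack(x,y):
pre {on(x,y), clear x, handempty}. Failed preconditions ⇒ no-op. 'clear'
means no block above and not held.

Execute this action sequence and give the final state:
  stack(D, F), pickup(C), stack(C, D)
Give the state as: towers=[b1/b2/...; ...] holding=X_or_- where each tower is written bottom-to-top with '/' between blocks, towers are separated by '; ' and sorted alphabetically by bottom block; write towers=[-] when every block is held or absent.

towers=[A/E; B; F/D/C] holding=-

step 1 (stack(D, F)): towers=[A/E; B; C; F/D] holding=-
step 2 (pickup(C)): towers=[A/E; B; F/D] holding=C
step 3 (stack(C, D)): towers=[A/E; B; F/D/C] holding=-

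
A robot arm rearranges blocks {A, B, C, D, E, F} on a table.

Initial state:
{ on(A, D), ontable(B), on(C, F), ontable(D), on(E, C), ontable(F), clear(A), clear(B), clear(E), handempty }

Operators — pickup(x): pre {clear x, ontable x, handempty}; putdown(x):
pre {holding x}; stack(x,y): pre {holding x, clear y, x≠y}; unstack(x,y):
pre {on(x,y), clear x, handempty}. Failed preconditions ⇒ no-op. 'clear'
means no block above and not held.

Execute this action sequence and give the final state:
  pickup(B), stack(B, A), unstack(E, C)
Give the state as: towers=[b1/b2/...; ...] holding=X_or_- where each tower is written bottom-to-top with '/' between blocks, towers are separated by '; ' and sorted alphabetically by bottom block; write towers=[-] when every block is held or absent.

towers=[D/A/B; F/C] holding=E

step 1 (pickup(B)): towers=[D/A; F/C/E] holding=B
step 2 (stack(B, A)): towers=[D/A/B; F/C/E] holding=-
step 3 (unstack(E, C)): towers=[D/A/B; F/C] holding=E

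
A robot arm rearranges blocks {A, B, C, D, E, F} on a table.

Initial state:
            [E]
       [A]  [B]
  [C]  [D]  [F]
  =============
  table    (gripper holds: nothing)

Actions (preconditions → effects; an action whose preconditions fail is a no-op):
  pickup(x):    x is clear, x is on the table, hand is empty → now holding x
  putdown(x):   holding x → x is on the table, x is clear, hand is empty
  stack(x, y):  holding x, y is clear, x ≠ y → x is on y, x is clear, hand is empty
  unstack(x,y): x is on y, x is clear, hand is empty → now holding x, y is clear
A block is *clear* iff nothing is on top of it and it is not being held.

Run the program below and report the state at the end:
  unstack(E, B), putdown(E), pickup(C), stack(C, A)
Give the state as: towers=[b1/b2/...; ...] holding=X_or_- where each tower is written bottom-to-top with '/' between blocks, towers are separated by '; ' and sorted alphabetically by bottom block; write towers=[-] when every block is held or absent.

towers=[D/A/C; E; F/B] holding=-

step 1 (unstack(E, B)): towers=[C; D/A; F/B] holding=E
step 2 (putdown(E)): towers=[C; D/A; E; F/B] holding=-
step 3 (pickup(C)): towers=[D/A; E; F/B] holding=C
step 4 (stack(C, A)): towers=[D/A/C; E; F/B] holding=-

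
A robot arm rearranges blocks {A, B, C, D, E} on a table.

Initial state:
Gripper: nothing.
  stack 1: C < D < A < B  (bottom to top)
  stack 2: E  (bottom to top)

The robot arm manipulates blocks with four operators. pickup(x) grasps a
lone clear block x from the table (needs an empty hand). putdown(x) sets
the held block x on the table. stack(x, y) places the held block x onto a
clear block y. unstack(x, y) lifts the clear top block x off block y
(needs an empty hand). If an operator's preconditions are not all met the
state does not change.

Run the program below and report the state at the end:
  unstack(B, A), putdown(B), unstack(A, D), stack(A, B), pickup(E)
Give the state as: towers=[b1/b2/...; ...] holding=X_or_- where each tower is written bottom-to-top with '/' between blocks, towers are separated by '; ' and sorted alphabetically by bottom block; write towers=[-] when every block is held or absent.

step 1 (unstack(B, A)): towers=[C/D/A; E] holding=B
step 2 (putdown(B)): towers=[B; C/D/A; E] holding=-
step 3 (unstack(A, D)): towers=[B; C/D; E] holding=A
step 4 (stack(A, B)): towers=[B/A; C/D; E] holding=-
step 5 (pickup(E)): towers=[B/A; C/D] holding=E

towers=[B/A; C/D] holding=E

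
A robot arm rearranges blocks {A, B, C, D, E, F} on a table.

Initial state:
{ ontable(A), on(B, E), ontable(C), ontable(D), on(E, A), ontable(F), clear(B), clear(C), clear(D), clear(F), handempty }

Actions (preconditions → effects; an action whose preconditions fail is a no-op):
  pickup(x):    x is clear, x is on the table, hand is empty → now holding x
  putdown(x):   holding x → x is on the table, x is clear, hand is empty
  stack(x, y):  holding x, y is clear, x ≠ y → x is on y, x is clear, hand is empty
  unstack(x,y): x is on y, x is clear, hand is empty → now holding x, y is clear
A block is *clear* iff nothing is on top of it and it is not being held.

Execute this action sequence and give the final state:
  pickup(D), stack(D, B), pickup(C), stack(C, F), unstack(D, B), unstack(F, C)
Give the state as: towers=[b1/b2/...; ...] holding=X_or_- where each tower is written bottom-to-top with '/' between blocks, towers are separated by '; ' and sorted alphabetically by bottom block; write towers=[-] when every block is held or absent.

step 1 (pickup(D)): towers=[A/E/B; C; F] holding=D
step 2 (stack(D, B)): towers=[A/E/B/D; C; F] holding=-
step 3 (pickup(C)): towers=[A/E/B/D; F] holding=C
step 4 (stack(C, F)): towers=[A/E/B/D; F/C] holding=-
step 5 (unstack(D, B)): towers=[A/E/B; F/C] holding=D
step 6 (unstack(F, C)) [no-op]: towers=[A/E/B; F/C] holding=D

towers=[A/E/B; F/C] holding=D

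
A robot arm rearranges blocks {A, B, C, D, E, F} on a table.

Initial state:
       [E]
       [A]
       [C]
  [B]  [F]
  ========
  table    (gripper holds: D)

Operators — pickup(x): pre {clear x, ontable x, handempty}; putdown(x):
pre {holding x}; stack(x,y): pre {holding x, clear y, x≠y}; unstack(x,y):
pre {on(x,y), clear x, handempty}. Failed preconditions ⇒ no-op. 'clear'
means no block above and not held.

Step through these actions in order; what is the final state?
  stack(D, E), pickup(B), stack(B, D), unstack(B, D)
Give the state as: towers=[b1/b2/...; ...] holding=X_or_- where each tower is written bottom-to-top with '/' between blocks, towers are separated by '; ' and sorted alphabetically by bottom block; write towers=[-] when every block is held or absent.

towers=[F/C/A/E/D] holding=B

step 1 (stack(D, E)): towers=[B; F/C/A/E/D] holding=-
step 2 (pickup(B)): towers=[F/C/A/E/D] holding=B
step 3 (stack(B, D)): towers=[F/C/A/E/D/B] holding=-
step 4 (unstack(B, D)): towers=[F/C/A/E/D] holding=B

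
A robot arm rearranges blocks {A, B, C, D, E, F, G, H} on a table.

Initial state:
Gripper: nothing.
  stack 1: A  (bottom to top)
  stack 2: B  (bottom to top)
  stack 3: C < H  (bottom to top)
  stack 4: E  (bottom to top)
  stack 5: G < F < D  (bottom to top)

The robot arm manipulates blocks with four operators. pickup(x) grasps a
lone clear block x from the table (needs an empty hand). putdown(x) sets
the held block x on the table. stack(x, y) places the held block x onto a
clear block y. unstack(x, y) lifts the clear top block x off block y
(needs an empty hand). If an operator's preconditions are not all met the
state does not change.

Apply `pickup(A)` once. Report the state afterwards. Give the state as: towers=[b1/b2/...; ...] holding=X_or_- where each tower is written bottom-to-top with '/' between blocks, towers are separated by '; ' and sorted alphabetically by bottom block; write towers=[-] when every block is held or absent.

towers=[B; C/H; E; G/F/D] holding=A

before: towers=[A; B; C/H; E; G/F/D] holding=-
pre[pickup(A)]: clear(A) ✓, ontable(A) ✓, handempty ✓
all met → apply pickup(A)
after:  towers=[B; C/H; E; G/F/D] holding=A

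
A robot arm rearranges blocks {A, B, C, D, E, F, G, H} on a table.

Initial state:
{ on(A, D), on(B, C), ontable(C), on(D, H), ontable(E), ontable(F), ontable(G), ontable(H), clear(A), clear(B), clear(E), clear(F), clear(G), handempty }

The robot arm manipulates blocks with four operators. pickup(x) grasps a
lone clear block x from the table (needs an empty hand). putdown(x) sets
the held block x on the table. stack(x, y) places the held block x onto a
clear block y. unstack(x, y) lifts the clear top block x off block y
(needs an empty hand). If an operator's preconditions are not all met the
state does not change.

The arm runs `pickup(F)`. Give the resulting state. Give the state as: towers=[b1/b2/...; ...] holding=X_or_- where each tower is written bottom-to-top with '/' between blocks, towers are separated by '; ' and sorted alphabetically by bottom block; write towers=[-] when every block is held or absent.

towers=[C/B; E; G; H/D/A] holding=F

before: towers=[C/B; E; F; G; H/D/A] holding=-
pre[pickup(F)]: clear(F) ok, ontable(F) ok, handempty ok
all met → apply pickup(F)
after:  towers=[C/B; E; G; H/D/A] holding=F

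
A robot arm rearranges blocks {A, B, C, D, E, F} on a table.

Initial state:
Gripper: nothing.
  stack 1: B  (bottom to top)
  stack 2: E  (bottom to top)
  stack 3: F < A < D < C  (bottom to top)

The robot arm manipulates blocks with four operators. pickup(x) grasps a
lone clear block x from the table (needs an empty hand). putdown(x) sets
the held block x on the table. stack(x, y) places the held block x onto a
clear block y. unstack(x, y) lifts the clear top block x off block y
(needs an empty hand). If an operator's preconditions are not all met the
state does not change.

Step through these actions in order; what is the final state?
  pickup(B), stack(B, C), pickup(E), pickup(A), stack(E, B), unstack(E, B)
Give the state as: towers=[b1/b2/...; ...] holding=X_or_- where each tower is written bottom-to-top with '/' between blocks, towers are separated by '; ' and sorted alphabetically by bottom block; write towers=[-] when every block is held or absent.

towers=[F/A/D/C/B] holding=E

step 1 (pickup(B)): towers=[E; F/A/D/C] holding=B
step 2 (stack(B, C)): towers=[E; F/A/D/C/B] holding=-
step 3 (pickup(E)): towers=[F/A/D/C/B] holding=E
step 4 (pickup(A)) [no-op]: towers=[F/A/D/C/B] holding=E
step 5 (stack(E, B)): towers=[F/A/D/C/B/E] holding=-
step 6 (unstack(E, B)): towers=[F/A/D/C/B] holding=E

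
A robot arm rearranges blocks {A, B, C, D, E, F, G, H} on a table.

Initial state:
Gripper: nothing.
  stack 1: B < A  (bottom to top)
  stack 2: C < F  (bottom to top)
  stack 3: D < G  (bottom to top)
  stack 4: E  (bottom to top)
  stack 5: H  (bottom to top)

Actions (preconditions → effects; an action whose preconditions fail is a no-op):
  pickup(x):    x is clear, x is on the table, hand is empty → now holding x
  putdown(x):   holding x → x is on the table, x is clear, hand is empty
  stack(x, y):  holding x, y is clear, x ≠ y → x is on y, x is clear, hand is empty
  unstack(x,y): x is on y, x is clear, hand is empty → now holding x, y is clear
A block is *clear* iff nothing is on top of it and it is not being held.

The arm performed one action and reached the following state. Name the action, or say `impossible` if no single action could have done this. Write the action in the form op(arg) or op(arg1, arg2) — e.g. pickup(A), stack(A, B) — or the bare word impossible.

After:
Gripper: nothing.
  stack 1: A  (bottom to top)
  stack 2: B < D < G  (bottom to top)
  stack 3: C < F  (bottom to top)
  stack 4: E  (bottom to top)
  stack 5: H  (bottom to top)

target: towers=[A; B/D/G; C/F; E; H] holding=-
     unstack(G, D) → towers=[B/A; C/F; D; E; H] holding=G
     unstack(A, B) → towers=[B; C/F; D/G; E; H] holding=A
         pickup(E) → towers=[B/A; C/F; D/G; H] holding=E
         pickup(H) → towers=[B/A; C/F; D/G; E] holding=H
     unstack(F, C) → towers=[B/A; C; D/G; E; H] holding=F
none of the 5 applicable actions match → impossible

impossible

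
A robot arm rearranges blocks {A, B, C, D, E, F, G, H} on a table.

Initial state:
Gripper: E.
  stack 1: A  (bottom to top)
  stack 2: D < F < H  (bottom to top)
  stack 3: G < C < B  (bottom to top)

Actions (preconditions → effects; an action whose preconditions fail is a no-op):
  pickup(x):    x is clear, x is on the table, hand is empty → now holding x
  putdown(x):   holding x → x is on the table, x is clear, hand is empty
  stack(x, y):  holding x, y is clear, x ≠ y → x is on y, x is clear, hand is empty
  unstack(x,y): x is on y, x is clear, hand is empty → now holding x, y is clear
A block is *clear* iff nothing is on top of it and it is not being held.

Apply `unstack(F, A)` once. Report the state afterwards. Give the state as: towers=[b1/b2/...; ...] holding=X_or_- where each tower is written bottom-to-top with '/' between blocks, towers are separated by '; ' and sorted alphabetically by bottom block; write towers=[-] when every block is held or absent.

towers=[A; D/F/H; G/C/B] holding=E

before: towers=[A; D/F/H; G/C/B] holding=E
pre[unstack(F, A)]: on(F,A) ✗, clear(F) ✗, handempty ✗
on(F,A), clear(F), handempty unmet → unstack(F, A) is a no-op
after:  towers=[A; D/F/H; G/C/B] holding=E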